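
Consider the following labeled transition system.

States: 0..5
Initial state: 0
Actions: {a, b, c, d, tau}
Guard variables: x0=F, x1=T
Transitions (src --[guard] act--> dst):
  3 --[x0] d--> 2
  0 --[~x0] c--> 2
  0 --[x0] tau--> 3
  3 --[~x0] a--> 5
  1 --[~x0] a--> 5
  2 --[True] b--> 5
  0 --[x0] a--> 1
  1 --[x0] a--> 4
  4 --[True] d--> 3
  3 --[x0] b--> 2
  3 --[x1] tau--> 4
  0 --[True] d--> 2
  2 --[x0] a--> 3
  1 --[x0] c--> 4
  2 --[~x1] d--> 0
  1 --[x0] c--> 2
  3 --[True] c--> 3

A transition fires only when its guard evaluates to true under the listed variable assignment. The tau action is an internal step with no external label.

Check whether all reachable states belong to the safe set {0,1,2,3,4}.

Answer: INVARIANT VIOLATED at state 5

Working:
Allowed set {0,1,2,3,4}
Reach set: {0,2,5}
  0: safe
  2: safe
  5: VIOLATES
counterexample path to 5: c·b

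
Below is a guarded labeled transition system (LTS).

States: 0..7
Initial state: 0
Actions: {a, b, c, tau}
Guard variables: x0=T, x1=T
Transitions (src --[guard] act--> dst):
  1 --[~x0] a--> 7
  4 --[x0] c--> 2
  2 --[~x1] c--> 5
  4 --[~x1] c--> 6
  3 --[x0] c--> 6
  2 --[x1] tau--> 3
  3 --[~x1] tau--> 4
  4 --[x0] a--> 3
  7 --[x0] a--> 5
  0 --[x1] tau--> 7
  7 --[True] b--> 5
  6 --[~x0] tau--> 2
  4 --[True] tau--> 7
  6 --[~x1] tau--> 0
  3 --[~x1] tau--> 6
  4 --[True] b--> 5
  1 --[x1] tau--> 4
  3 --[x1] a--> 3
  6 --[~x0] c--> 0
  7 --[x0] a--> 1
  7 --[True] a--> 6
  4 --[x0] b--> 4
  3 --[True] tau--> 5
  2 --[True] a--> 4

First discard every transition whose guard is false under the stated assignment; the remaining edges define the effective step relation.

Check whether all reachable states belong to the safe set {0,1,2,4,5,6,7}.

Answer: INVARIANT VIOLATED at state 3

Trace:
Inv-set: {0,1,2,4,5,6,7}
R = {0,1,2,3,4,5,6,7}
  0: safe
  1: safe
  2: safe
  3: outside
  4: safe
  5: safe
  6: safe
  7: safe
reach 3 via tau·a·tau·a — violates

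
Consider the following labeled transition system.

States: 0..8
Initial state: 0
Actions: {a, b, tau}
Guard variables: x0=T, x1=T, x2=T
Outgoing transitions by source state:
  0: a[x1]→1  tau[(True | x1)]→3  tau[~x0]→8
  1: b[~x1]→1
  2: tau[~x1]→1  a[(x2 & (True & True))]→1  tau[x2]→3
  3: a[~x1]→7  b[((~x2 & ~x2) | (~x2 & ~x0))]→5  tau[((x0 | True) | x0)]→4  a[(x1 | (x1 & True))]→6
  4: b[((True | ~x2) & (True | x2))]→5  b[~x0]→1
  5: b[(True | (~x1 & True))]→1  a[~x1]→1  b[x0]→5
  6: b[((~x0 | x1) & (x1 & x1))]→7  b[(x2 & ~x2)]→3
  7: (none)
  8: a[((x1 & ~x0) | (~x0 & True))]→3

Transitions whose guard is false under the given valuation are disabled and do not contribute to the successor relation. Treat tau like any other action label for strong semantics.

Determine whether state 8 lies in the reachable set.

Guard filter leaves 10 enabled edge(s).
depth 0: {0}
depth 1: {1,3}  now seen {0,1,3}
depth 2: {4,6}  now seen {0,1,3,4,6}
depth 3: {5,7}  now seen {0,1,3,4,5,6,7}
R = {0,1,3,4,5,6,7}

Answer: UNREACHABLE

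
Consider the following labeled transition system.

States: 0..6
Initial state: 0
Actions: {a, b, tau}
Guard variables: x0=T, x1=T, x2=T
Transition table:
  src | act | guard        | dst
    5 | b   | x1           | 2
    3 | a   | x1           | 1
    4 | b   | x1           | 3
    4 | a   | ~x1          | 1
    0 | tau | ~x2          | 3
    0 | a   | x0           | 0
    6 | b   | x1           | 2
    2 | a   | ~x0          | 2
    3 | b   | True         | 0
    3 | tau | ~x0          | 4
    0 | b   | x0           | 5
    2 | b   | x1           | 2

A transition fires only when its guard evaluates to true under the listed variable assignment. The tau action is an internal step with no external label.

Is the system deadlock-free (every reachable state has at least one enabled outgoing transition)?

R = {0,2,5}
  0: a→0  b→5  [2 exit(s)]
  2: b→2  [1 exit(s)]
  5: b→2  [1 exit(s)]

Answer: DEADLOCK-FREE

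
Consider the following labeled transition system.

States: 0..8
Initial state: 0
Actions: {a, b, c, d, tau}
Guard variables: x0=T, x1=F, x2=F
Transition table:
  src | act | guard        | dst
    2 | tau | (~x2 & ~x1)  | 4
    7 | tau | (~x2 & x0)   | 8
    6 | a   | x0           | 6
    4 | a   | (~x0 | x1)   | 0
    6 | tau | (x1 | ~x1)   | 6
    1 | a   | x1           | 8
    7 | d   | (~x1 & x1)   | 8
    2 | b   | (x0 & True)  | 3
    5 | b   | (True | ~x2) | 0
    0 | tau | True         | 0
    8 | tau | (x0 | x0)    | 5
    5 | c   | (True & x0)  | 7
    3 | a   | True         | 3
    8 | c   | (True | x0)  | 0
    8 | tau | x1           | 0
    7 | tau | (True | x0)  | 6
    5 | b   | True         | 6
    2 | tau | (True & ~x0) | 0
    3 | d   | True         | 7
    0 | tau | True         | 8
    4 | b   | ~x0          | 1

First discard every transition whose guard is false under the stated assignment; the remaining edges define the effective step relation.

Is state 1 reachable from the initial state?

After dropping false guards: 15 live edges.
Layer 0: {0}
Layer 1: {8}  total {0,8}
Layer 2: {5}  total {0,5,8}
Layer 3: {6,7}  total {0,5,6,7,8}
Reach set: {0,5,6,7,8}

Answer: UNREACHABLE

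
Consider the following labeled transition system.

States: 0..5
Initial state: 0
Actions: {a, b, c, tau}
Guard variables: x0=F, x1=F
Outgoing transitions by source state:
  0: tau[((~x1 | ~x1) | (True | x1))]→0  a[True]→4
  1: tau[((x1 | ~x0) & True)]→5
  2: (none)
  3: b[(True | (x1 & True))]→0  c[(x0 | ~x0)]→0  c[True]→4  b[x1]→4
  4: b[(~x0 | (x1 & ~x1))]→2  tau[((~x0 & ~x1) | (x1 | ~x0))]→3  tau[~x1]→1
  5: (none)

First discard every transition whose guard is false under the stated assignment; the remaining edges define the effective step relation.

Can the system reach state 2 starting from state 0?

9 transition(s) survive guard evaluation.
Layer 0: {0}
Layer 1: {4}  cumulative {0,4}
Layer 2: {1,2,3}  cumulative {0,1,2,3,4}
Layer 3: {5}  cumulative {0,1,2,3,4,5}
Reachable = {0,1,2,3,4,5}
trace reaching 2: a·b

Answer: REACHABLE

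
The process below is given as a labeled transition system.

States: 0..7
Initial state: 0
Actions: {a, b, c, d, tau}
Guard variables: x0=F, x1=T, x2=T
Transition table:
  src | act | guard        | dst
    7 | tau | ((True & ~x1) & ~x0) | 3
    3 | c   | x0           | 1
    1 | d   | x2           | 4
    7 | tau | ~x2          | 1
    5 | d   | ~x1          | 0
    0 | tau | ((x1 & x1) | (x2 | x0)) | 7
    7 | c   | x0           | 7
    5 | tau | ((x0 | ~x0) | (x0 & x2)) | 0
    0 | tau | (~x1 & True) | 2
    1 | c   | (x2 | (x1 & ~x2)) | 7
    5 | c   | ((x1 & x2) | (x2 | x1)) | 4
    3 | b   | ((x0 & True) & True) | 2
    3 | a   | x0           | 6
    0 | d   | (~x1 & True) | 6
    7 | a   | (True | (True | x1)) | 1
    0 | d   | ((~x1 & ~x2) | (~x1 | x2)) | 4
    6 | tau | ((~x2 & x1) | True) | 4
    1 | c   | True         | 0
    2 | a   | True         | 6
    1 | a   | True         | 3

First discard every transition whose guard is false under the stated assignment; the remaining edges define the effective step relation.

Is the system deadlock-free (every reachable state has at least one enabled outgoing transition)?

Reachable = {0,1,3,4,7}
  0: d→4  tau→7  [2 out]
  1: a→3  c→0  c→7  d→4  [4 out]
  3: ∅  [deadlock]
  4: ∅  [deadlock]
  7: a→1  [1 out]
Path to 3: tau·a·a

Answer: DEADLOCK at state 3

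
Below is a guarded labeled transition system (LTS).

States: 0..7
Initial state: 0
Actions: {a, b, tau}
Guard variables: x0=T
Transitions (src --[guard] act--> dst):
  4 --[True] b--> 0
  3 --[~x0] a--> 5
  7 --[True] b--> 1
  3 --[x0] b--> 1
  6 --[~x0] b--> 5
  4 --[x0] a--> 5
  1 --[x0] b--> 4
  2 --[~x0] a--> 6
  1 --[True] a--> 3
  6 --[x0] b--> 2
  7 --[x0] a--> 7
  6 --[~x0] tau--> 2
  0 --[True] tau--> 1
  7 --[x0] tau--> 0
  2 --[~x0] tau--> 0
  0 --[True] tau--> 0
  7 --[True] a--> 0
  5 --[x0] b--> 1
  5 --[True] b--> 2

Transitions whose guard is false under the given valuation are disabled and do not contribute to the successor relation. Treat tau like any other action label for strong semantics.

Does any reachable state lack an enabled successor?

R = {0,1,2,3,4,5}
  0: tau→0  tau→1  [2 out]
  1: a→3  b→4  [2 out]
  2: ∅  [deadlock]
  3: b→1  [1 out]
  4: a→5  b→0  [2 out]
  5: b→1  b→2  [2 out]
trace reaching 2: tau·b·a·b

Answer: DEADLOCK at state 2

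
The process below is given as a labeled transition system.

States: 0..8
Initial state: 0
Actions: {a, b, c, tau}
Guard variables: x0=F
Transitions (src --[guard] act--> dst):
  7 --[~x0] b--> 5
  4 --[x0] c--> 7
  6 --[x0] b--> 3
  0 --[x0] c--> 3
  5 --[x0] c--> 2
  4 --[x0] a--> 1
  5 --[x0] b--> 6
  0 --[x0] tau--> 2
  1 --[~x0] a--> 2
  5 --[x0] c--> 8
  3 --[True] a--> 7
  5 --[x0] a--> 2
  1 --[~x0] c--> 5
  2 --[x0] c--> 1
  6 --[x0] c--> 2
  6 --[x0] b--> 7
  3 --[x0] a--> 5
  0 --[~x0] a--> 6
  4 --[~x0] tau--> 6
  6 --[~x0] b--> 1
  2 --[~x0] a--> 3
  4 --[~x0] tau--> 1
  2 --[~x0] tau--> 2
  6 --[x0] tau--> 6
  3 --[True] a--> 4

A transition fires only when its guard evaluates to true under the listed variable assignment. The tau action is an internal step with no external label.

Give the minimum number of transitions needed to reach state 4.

Layered search for 4:
  L0 = {0}
  L1 = {6}
  L2 = {1}
  L3 = {2,5}
  L4 = {3}
  L5 = {4,7}
4 enters at depth 5; path a·b·a·a·a

Answer: 5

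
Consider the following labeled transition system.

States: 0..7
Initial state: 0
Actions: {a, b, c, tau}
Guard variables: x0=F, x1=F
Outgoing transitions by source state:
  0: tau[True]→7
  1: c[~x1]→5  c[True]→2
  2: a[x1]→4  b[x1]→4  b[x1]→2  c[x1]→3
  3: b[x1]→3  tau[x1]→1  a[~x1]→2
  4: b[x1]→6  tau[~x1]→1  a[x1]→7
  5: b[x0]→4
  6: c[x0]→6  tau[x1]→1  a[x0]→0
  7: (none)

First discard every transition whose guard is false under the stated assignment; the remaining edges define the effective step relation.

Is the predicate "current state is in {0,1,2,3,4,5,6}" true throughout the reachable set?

Answer: INVARIANT VIOLATED at state 7

Working:
Allowed set {0,1,2,3,4,5,6}
Reach set: {0,7}
  0: ✓
  7: outside
witness against invariant: tau → 7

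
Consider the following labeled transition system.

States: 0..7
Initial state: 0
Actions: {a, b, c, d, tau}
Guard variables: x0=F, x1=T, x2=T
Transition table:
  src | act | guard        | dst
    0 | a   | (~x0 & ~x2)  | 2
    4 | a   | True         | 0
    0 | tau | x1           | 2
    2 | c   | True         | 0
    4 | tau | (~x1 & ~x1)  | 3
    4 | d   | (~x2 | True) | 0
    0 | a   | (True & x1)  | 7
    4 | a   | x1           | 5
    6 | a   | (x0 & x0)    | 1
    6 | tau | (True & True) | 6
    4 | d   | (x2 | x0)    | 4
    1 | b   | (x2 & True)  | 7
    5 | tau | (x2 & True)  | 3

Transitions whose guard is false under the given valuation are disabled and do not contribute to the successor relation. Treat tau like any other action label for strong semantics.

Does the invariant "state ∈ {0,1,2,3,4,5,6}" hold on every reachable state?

Answer: INVARIANT VIOLATED at state 7

Trace:
Inv-set: {0,1,2,3,4,5,6}
R = {0,2,7}
  0: ✓
  2: ✓
  7: outside
counterexample path to 7: a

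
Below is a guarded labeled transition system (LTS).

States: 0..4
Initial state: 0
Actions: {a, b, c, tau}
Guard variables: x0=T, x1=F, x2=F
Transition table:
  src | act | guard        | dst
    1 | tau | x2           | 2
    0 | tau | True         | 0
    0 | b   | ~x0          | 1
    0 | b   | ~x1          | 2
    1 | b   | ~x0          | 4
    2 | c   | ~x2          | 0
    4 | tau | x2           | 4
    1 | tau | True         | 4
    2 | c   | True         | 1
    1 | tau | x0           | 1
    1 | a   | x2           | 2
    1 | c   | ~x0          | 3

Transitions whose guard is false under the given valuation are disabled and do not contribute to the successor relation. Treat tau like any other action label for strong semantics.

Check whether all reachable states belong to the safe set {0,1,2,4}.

Allowed set {0,1,2,4}
R = {0,1,2,4}
  0: safe
  1: safe
  2: safe
  4: safe

Answer: INVARIANT HOLDS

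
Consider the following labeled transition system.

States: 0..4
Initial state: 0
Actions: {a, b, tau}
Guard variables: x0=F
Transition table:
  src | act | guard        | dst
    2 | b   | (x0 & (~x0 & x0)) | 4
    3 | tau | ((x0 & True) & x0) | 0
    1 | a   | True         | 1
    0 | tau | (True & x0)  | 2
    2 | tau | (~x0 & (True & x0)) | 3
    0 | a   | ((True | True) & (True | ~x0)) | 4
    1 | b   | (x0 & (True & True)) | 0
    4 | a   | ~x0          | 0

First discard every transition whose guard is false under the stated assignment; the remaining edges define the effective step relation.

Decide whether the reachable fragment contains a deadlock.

Reachable = {0,4}
  0: a→4  [1 exit(s)]
  4: a→0  [1 exit(s)]

Answer: DEADLOCK-FREE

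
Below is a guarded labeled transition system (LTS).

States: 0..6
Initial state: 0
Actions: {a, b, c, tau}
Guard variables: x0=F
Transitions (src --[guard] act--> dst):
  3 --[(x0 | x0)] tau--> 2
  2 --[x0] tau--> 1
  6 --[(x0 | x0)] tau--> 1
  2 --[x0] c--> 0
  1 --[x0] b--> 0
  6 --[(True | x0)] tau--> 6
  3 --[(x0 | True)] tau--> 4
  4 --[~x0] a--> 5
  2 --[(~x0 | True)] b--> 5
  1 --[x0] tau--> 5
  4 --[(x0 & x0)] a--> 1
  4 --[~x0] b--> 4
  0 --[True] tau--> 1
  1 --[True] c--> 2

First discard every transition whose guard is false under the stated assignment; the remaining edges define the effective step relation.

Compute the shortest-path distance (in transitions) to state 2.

Layered search for 2:
  depth 0: {0}
  depth 1: {1}
  depth 2: {2}
depth(2)=2, e.g. tau·c

Answer: 2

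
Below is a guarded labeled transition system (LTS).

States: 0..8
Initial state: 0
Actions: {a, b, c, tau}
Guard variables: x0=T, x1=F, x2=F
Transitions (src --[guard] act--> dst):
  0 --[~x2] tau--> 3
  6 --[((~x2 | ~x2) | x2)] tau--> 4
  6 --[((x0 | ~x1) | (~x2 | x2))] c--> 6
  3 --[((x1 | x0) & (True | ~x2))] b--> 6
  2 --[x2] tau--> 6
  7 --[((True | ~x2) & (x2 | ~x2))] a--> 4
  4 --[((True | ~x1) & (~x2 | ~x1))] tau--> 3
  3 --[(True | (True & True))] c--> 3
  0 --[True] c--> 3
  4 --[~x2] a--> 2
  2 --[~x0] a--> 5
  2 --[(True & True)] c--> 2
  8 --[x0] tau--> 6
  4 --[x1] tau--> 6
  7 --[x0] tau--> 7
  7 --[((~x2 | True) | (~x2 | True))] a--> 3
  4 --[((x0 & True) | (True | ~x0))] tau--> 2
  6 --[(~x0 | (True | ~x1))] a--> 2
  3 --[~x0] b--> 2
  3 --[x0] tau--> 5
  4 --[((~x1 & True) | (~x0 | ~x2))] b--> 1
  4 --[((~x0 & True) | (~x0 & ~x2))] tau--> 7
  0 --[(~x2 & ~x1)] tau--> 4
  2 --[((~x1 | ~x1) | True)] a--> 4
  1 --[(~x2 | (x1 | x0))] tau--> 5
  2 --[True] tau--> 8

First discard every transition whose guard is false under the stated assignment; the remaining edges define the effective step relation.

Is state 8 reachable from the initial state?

21 transition(s) survive guard evaluation.
depth 0: {0}
depth 1: {3,4}  cumulative {0,3,4}
depth 2: {1,2,5,6}  cumulative {0,1,2,3,4,5,6}
depth 3: {8}  cumulative {0,1,2,3,4,5,6,8}
Reachable = {0,1,2,3,4,5,6,8}
Path to 8: tau·tau·tau

Answer: REACHABLE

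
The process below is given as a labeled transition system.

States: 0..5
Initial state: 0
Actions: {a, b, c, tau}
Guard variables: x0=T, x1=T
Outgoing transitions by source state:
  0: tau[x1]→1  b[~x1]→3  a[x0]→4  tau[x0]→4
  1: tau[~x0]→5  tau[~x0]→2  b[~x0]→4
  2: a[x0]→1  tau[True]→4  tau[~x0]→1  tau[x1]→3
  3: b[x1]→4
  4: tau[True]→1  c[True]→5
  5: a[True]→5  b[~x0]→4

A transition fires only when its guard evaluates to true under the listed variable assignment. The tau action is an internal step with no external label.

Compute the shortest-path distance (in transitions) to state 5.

Answer: 2

Analysis:
Breadth-first toward 5:
  depth 0: {0}
  depth 1: {1,4}
  depth 2: {5}
depth(5)=2, e.g. a·c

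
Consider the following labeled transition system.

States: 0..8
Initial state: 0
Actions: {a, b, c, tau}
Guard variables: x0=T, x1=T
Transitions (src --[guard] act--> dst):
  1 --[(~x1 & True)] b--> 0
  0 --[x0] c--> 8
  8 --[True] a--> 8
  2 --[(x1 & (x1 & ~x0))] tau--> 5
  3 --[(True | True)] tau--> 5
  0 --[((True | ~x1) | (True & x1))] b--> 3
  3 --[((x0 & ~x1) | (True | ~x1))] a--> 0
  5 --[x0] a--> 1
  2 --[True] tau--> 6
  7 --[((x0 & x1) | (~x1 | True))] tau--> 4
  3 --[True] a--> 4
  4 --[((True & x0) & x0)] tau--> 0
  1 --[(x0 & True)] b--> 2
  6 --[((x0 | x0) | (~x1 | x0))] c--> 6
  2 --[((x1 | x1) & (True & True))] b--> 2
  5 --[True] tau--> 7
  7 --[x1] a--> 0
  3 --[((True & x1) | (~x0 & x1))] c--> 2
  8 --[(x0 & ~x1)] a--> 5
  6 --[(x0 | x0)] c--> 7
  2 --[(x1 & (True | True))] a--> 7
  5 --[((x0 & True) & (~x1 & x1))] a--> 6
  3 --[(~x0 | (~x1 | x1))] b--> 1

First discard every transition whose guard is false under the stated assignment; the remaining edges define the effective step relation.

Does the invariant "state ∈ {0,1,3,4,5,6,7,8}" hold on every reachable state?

Inv-set: {0,1,3,4,5,6,7,8}
R = {0,1,2,3,4,5,6,7,8}
  0: ✓
  1: ✓
  2: outside
  3: ✓
  4: ✓
  5: ✓
  6: ✓
  7: ✓
  8: ✓
witness against invariant: b·c → 2

Answer: INVARIANT VIOLATED at state 2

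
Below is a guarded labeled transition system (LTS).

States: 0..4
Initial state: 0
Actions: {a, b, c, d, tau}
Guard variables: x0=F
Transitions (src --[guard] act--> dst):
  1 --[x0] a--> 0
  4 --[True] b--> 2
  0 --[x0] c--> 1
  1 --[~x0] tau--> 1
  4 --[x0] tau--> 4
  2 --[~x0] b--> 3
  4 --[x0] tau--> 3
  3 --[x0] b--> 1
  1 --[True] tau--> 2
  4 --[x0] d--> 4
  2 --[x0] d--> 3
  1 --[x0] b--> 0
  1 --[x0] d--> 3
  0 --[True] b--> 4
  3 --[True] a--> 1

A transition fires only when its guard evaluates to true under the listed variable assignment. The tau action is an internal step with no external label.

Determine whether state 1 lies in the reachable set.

6 transition(s) survive guard evaluation.
L0 = {0}
L1 = {4}  cumulative {0,4}
L2 = {2}  cumulative {0,2,4}
L3 = {3}  cumulative {0,2,3,4}
L4 = {1}  cumulative {0,1,2,3,4}
Reachable = {0,1,2,3,4}
trace reaching 1: b·b·b·a

Answer: REACHABLE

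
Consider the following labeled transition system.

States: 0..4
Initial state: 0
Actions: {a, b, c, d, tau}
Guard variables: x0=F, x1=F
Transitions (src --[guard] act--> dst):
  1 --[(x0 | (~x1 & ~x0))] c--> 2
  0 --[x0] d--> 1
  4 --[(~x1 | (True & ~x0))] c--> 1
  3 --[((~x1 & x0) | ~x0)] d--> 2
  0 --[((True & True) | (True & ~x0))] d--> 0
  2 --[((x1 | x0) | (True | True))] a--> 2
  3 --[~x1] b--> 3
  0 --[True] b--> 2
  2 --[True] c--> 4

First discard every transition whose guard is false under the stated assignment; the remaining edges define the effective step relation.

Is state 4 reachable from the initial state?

Answer: REACHABLE

Analysis:
8 transition(s) survive guard evaluation.
Layer 0: {0}
Layer 1: {2}  now seen {0,2}
Layer 2: {4}  now seen {0,2,4}
Layer 3: {1}  now seen {0,1,2,4}
Reach set: {0,1,2,4}
trace reaching 4: b·c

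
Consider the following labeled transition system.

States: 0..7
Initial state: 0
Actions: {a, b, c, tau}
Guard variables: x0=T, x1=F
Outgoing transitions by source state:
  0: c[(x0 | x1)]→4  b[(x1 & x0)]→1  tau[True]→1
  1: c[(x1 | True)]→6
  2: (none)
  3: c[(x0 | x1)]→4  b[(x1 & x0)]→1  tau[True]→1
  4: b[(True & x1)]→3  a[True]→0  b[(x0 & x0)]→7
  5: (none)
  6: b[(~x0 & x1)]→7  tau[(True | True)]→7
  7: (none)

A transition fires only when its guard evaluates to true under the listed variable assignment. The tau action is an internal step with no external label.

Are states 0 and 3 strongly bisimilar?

Answer: BISIMILAR

Working:
Compute ~ classes (split until stable):
  π0 = {{0,1,2,3,4,5,6,7}}
  π1 = {{0,3},{1},{2,5,7},{4},{6}}
Fixed point at round 2; 5 class(es).
0∈{0,3}, 3∈{0,3}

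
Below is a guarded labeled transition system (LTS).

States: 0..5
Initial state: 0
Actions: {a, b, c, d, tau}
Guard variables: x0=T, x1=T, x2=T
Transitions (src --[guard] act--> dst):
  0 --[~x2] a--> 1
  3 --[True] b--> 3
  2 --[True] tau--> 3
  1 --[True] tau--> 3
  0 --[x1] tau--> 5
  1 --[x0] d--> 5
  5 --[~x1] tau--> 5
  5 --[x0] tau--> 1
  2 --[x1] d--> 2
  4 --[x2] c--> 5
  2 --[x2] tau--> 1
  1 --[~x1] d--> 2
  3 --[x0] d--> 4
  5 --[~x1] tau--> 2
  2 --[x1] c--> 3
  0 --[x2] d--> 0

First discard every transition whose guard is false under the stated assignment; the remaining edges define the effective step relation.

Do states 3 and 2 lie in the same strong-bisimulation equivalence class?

Refine partition for ~:
  P[0] = {{0,1,2,3,4,5}}
  P[1] = {{0,1},{2},{3},{4},{5}}
  P[2] = {{0},{1},{2},{3},{4},{5}}
stable after 3 split(s): 6 block(s)
[3]={3}  [2]={2}

Answer: NOT BISIMILAR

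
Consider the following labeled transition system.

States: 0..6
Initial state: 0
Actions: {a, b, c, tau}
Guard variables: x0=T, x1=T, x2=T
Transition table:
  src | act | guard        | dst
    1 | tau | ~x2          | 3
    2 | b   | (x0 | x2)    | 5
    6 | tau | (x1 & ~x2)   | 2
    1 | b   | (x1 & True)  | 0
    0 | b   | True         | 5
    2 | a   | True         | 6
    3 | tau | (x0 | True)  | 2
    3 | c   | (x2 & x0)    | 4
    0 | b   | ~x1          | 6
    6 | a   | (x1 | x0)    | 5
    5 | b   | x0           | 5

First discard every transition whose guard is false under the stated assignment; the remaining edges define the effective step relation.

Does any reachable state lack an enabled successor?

Reach set: {0,5}
  0: b→5  [1 out]
  5: b→5  [1 out]

Answer: DEADLOCK-FREE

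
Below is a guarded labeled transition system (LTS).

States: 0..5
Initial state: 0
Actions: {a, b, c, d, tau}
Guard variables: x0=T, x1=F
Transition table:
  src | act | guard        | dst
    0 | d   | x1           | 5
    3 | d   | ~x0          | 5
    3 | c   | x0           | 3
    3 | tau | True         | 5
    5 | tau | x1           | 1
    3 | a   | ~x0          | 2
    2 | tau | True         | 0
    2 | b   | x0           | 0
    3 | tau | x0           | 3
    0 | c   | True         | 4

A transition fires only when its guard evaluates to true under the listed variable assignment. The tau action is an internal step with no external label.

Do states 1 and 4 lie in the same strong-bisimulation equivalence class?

Answer: BISIMILAR

Trace:
Compute ~ classes (split until stable):
  P[0] = {{0,1,2,3,4,5}}
  P[1] = {{0},{1,4,5},{2},{3}}
4 equivalence class(es) (converged in 2)
1∈{1,4,5}, 4∈{1,4,5}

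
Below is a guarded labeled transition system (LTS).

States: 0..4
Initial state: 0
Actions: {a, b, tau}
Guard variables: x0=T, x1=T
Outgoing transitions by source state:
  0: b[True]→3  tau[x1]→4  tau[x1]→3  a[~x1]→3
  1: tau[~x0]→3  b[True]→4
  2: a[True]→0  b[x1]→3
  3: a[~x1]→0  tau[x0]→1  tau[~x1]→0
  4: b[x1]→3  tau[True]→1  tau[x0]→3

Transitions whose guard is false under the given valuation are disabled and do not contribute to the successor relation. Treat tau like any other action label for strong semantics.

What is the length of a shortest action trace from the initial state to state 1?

Breadth-first toward 1:
  depth 0: {0}
  depth 1: {3,4}
  depth 2: {1}
depth(1)=2, e.g. b·tau

Answer: 2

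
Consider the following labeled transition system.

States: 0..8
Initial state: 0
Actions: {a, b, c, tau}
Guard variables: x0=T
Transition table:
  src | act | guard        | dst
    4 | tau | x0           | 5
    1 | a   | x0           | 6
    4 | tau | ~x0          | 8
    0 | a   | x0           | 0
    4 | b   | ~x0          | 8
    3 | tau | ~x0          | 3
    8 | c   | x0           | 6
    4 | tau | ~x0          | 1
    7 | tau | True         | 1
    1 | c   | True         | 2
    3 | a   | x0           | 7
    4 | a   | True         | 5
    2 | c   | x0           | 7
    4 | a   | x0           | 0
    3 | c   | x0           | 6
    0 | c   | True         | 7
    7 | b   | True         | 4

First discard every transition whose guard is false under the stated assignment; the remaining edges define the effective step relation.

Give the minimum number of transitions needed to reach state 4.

Answer: 2

Trace:
Breadth-first toward 4:
  depth 0: {0}
  depth 1: {7}
  depth 2: {1,4}
first hit 4 at d=2 via c·b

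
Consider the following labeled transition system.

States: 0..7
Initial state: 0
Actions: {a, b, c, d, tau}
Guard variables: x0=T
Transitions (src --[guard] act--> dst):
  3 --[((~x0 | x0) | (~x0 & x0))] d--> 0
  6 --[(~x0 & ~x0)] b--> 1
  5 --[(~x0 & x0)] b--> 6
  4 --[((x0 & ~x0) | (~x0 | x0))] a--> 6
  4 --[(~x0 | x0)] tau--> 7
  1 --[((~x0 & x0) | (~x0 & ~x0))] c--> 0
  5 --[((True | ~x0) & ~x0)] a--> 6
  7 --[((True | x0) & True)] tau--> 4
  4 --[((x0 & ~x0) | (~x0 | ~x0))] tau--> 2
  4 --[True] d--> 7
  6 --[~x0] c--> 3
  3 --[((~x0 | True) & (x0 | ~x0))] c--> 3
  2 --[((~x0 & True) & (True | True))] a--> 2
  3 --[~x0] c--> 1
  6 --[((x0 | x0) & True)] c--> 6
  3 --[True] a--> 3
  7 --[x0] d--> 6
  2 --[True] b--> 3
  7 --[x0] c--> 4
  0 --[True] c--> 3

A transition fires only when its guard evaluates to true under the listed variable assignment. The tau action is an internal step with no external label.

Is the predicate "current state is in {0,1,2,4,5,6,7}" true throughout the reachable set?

Answer: INVARIANT VIOLATED at state 3

Trace:
Allowed set {0,1,2,4,5,6,7}
R = {0,3}
  0: safe
  3: ✗ unsafe
reach 3 via c — violates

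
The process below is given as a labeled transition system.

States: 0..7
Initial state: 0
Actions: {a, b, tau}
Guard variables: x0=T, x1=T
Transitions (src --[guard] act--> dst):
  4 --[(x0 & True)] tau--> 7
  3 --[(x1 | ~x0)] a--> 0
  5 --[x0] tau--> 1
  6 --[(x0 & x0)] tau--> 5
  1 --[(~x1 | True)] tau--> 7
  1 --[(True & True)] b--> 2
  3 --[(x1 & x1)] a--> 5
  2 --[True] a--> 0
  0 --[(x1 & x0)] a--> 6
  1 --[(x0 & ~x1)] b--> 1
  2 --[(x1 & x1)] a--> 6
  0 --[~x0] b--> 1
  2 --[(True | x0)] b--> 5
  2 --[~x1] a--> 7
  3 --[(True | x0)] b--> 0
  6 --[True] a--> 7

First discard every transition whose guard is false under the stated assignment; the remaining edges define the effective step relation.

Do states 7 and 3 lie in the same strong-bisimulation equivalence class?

Answer: NOT BISIMILAR

Analysis:
Compute ~ classes (split until stable):
  π0 = {{0,1,2,3,4,5,6,7}}
  π1 = {{0},{1},{2,3},{4,5},{6},{7}}
  π2 = {{0},{1},{2},{3},{4},{5},{6},{7}}
stable after 3 split(s): 8 block(s)
[7]={7}  [3]={3}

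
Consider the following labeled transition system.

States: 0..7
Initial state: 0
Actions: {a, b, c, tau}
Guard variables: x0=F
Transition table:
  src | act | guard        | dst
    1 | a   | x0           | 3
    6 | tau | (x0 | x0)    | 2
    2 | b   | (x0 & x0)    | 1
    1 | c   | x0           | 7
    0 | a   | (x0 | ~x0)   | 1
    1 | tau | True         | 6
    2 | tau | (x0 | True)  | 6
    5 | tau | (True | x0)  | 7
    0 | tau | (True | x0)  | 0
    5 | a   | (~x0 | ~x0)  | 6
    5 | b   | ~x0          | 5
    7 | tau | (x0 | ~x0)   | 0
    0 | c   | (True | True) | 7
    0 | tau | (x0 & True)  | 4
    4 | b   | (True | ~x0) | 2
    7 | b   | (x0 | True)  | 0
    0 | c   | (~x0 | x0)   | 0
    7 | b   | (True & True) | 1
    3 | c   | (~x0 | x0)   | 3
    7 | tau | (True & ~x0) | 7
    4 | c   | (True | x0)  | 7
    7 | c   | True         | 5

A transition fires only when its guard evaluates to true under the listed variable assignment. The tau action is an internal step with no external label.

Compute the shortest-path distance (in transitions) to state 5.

Answer: 2

Trace:
Breadth-first toward 5:
  L0 = {0}
  L1 = {1,7}
  L2 = {5,6}
5 enters at depth 2; path c·c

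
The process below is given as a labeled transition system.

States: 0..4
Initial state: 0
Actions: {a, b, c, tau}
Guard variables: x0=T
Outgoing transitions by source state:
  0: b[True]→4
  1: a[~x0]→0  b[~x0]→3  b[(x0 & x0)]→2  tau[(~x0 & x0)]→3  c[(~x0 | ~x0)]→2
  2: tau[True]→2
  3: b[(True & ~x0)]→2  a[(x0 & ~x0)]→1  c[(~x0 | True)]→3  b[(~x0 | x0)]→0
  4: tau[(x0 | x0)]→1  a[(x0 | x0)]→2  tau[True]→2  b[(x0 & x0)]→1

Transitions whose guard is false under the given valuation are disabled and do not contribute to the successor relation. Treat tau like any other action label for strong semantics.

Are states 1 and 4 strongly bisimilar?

Refine partition for ~:
  π0 = {{0,1,2,3,4}}
  π1 = {{0,1},{2},{3},{4}}
  π2 = {{0},{1},{2},{3},{4}}
5 equivalence class(es) (converged in 3)
1∈{1}, 4∈{4}

Answer: NOT BISIMILAR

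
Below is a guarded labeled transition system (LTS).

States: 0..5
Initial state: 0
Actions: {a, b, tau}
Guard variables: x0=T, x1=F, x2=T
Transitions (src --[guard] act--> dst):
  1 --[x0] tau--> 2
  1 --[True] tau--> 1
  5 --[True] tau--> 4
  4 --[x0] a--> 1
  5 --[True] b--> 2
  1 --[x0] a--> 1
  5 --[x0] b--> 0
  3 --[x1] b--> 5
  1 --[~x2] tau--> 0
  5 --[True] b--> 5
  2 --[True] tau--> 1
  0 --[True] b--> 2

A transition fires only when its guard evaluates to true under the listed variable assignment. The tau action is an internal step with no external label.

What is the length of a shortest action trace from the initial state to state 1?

Answer: 2

Trace:
Breadth-first toward 1:
  depth 0: {0}
  depth 1: {2}
  depth 2: {1}
first hit 1 at d=2 via b·tau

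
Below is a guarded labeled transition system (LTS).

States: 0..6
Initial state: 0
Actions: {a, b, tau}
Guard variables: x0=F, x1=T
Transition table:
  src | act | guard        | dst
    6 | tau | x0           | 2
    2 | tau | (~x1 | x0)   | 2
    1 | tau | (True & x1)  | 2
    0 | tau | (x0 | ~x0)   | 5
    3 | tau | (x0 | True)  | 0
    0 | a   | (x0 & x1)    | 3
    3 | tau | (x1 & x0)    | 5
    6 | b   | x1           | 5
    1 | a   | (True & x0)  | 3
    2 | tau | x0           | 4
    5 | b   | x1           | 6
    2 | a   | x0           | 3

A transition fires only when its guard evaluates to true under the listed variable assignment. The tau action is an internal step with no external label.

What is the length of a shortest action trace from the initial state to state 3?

Breadth-first toward 3:
  L0 = {0}
  L1 = {5}
  L2 = {6}
3 never appears.

Answer: UNREACHABLE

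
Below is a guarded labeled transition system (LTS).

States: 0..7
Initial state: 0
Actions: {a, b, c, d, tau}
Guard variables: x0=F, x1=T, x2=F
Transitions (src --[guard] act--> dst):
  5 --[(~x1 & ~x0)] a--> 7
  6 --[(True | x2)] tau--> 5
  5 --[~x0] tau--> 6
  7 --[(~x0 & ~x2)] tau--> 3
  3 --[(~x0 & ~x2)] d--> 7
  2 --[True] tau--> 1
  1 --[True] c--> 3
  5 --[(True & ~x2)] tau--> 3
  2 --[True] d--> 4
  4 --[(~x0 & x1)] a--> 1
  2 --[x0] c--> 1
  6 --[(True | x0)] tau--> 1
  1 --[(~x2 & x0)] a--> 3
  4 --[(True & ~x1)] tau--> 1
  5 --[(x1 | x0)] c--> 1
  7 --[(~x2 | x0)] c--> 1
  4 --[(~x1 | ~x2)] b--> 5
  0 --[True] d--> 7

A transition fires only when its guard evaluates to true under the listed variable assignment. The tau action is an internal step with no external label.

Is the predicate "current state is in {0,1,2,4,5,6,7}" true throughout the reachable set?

Answer: INVARIANT VIOLATED at state 3

Analysis:
Inv-set: {0,1,2,4,5,6,7}
R = {0,1,3,7}
  0: ok
  1: ok
  3: outside
  7: ok
reach 3 via d·tau — violates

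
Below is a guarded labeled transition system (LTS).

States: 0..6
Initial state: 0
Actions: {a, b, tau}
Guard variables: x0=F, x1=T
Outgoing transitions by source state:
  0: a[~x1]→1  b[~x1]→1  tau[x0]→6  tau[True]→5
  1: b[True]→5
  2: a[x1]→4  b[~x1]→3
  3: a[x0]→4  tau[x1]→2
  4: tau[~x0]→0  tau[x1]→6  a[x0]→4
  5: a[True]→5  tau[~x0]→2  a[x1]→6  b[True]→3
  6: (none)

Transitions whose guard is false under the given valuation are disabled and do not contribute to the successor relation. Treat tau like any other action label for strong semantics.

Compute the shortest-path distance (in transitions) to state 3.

Breadth-first toward 3:
  Layer 0: {0}
  Layer 1: {5}
  Layer 2: {2,3,6}
first hit 3 at d=2 via tau·b

Answer: 2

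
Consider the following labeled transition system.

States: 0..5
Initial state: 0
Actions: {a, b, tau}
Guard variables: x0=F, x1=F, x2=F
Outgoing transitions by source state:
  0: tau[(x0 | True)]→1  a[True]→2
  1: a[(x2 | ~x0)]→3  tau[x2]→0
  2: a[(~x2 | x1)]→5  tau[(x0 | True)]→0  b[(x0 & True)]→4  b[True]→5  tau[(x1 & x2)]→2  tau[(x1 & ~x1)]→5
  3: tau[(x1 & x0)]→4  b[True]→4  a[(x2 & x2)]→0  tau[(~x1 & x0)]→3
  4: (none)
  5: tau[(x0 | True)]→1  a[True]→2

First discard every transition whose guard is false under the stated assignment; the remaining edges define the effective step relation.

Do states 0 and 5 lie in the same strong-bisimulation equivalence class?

Answer: BISIMILAR

Trace:
Bisimulation quotient by refinement:
  round 0: {{0,1,2,3,4,5}}
  round 1: {{0,5},{1},{2},{3},{4}}
Fixed point at round 2; 5 class(es).
0∈{0,5}, 5∈{0,5}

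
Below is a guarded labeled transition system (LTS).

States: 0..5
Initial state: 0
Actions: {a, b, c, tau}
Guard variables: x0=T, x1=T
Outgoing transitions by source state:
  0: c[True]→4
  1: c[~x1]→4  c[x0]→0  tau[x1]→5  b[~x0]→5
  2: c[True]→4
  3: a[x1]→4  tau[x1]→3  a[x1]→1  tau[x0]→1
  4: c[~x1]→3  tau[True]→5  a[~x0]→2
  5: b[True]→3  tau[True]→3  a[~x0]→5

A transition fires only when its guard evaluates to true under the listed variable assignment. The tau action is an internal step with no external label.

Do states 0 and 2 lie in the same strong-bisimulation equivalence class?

Answer: BISIMILAR

Trace:
Compute ~ classes (split until stable):
  P[0] = {{0,1,2,3,4,5}}
  P[1] = {{0,2},{1},{3},{4},{5}}
5 equivalence class(es) (converged in 2)
[0]={0,2}  [2]={0,2}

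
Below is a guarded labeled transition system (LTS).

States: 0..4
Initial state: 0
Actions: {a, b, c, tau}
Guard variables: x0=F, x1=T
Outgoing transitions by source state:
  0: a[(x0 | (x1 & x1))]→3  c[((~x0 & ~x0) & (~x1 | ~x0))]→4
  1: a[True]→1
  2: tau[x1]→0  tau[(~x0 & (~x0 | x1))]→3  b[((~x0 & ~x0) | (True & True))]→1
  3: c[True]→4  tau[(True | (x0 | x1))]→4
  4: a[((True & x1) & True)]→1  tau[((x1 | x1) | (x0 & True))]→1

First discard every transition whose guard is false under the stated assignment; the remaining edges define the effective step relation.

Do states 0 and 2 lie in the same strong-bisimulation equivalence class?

Refine partition for ~:
  π0 = {{0,1,2,3,4}}
  π1 = {{0},{1},{2},{3},{4}}
Fixed point at round 2; 5 class(es).
class of 0: {0}; class of 2: {2}

Answer: NOT BISIMILAR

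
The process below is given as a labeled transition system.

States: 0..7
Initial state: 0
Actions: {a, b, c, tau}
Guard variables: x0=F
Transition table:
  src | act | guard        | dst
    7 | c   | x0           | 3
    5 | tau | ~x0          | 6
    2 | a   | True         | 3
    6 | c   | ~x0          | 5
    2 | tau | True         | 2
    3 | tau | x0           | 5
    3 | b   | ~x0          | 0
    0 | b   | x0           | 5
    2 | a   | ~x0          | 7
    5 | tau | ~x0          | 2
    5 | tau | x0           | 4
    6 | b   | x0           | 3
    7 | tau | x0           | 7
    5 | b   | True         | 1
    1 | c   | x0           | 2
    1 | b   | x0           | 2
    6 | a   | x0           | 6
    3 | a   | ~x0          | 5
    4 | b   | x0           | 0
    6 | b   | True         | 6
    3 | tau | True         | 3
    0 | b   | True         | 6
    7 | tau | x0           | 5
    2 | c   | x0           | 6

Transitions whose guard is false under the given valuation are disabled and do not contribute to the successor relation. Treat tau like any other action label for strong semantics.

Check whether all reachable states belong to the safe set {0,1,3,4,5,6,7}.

Answer: INVARIANT VIOLATED at state 2

Working:
Allowed set {0,1,3,4,5,6,7}
Reachable = {0,1,2,3,5,6,7}
  0: ✓
  1: ✓
  2: outside
  3: ✓
  5: ✓
  6: ✓
  7: ✓
witness against invariant: b·c·tau → 2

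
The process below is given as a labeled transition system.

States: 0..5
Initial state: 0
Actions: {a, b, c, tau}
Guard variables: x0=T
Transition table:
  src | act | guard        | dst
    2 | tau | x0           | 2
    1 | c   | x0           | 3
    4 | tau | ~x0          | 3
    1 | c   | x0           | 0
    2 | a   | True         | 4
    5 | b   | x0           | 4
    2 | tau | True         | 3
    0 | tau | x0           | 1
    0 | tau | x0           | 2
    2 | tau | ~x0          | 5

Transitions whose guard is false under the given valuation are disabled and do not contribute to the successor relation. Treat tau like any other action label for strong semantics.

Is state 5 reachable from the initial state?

Answer: UNREACHABLE

Trace:
Guard filter leaves 8 enabled edge(s).
depth 0: {0}
depth 1: {1,2}  total {0,1,2}
depth 2: {3,4}  total {0,1,2,3,4}
Reach set: {0,1,2,3,4}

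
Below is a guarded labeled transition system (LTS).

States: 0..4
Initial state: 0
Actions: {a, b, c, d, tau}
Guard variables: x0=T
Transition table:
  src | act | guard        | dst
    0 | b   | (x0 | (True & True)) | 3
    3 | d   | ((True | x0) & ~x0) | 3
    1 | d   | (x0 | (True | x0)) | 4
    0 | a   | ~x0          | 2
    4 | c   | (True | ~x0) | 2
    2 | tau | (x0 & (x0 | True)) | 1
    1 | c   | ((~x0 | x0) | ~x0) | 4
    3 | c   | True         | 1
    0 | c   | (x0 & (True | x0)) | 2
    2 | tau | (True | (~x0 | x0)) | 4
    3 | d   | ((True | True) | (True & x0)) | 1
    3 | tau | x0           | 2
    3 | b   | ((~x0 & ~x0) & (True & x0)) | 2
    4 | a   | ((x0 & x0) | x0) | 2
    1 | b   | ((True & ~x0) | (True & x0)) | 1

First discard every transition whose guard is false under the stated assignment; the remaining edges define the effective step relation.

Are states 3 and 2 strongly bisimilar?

Compute ~ classes (split until stable):
  P[0] = {{0,1,2,3,4}}
  P[1] = {{0},{1},{2},{3},{4}}
Fixed point at round 2; 5 class(es).
3∈{3}, 2∈{2}

Answer: NOT BISIMILAR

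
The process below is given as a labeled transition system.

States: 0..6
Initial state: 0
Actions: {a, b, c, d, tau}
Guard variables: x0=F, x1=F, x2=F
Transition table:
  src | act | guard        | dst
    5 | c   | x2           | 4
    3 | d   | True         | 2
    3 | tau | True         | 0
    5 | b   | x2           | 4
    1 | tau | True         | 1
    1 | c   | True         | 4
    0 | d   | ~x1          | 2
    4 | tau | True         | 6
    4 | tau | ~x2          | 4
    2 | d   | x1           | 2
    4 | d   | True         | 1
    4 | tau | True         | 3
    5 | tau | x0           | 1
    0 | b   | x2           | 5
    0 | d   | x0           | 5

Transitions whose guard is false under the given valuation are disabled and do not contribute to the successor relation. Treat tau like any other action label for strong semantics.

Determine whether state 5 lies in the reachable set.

Answer: UNREACHABLE

Trace:
After dropping false guards: 9 live edges.
L0 = {0}
L1 = {2}  total {0,2}
Reach set: {0,2}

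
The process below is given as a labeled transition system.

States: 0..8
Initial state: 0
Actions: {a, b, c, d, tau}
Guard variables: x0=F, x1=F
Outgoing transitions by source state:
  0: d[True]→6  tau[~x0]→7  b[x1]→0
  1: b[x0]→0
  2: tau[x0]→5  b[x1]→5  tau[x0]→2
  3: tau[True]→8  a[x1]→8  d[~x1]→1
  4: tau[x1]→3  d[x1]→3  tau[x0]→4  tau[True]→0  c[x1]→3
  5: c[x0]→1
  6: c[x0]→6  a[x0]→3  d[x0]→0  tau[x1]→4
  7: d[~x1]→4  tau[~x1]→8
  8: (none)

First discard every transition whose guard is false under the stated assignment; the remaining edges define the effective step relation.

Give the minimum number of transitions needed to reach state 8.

Answer: 2

Analysis:
Breadth-first toward 8:
  L0 = {0}
  L1 = {6,7}
  L2 = {4,8}
first hit 8 at d=2 via tau·tau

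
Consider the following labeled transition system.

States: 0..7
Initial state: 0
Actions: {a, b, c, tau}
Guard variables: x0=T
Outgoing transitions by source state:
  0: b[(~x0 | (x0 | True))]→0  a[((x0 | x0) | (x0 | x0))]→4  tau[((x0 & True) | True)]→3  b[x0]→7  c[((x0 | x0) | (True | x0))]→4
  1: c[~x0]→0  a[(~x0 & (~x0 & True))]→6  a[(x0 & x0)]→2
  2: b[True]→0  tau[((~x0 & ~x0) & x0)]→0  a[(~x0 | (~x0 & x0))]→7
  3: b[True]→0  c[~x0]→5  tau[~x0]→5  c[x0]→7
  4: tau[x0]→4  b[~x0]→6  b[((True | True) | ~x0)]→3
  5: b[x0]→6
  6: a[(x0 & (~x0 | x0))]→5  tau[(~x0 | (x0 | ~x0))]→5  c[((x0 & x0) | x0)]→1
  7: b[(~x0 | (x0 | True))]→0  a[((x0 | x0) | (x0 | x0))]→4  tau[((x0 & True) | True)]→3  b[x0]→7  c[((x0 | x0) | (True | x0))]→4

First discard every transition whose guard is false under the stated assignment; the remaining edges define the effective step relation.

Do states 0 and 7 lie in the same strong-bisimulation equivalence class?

Bisimulation quotient by refinement:
  π0 = {{0,1,2,3,4,5,6,7}}
  π1 = {{0,7},{1},{2,5},{3},{4},{6}}
  π2 = {{0,7},{1},{2},{3},{4},{5},{6}}
Fixed point at round 3; 7 class(es).
[0]={0,7}  [7]={0,7}

Answer: BISIMILAR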